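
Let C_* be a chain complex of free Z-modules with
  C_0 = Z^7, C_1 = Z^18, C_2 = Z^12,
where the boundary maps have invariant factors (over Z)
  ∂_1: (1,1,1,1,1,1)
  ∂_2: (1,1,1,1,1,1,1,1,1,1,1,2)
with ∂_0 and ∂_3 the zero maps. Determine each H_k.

H_0: b_0 = 7 − 0 − 6 = 1; torsion from ∂_1 factors > 1: none. So H_0 = Z.
H_1: b_1 = 18 − 6 − 12 = 0; torsion from ∂_2 factors > 1: [2]. So H_1 = Z/2.
H_2: b_2 = 12 − 12 − 0 = 0; torsion from ∂_3 factors > 1: none. So H_2 = 0.

H_0 = Z,  H_1 = Z/2,  H_2 = 0.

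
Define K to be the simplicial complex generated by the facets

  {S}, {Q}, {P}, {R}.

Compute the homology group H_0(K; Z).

Fix the vertex order P < Q < R < S and write every simplex with vertices in increasing order. Then dim K = 0 and the simplices of K are:

  0-simplices (4): P, Q, R, S

so the chain groups are C_0 ≅ Z^4.

Now H_k = ker ∂_k / im ∂_{k+1}, so:

  H_0: rank C_0 − rank ∂_1 = 4 − 0 = 4, and there is no ∂_1, so H_0 ≅ Z^4.

(K is a triangulation of a set of 4 points.)

H_0 = Z^4.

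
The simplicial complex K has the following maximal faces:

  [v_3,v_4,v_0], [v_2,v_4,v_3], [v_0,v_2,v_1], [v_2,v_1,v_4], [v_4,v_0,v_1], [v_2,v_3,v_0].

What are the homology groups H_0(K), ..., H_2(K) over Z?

H_0 ≅ Z,  H_1 = 0,  H_2 ≅ Z.

Take the total order v_0 < v_1 < v_2 < v_3 < v_4 on the vertex set. Then K (dimension 2) consists of the simplices:

  0-simplices (5): [v_0], [v_1], [v_2], [v_3], [v_4]
  1-simplices (9): [v_0,v_1], [v_0,v_2], [v_0,v_3], [v_0,v_4], [v_1,v_2], [v_1,v_4], [v_2,v_3], [v_2,v_4], [v_3,v_4]
  2-simplices (6): [v_0,v_1,v_2], [v_0,v_1,v_4], [v_0,v_2,v_3], [v_0,v_3,v_4], [v_1,v_2,v_4], [v_2,v_3,v_4]

giving chain groups C_0 ≅ Z^5, C_1 ≅ Z^9, C_2 ≅ Z^6.

Boundary ∂_1: C_1 → C_0 is given by ∂[p,q] = [q] − [p]. For instance
  ∂[v_0,v_1] = [v_1] − [v_0].
The resulting 5×9 matrix has rank 4, and its Smith normal form has invariant factors (1,1,1,1).

The boundary map ∂_2: C_2 → C_1 acts by ∂[p,q,r] = [q,r] − [p,r] + [p,q]. For instance
  ∂[v_0,v_3,v_4] = [v_3,v_4] − [v_0,v_4] + [v_0,v_3],
  ∂[v_0,v_1,v_2] = [v_1,v_2] − [v_0,v_2] + [v_0,v_1].
As a 9×6 matrix over Z this has rank 5, with invariant factors (1,1,1,1,1).

Computing H_k = (kernel of ∂_k) / (image of ∂_{k+1}):

  H_0: rank C_0 − rank ∂_1 = 5 − 4 = 1, and the invariant factors of ∂_1 are all 1, so H_0 ≅ Z.
  H_1: rank ker ∂_1 − rank ∂_2 = (9 − 4) − 5 = 0, and the invariant factors of ∂_2 are all 1, so H_1 ≅ 0.
  H_2: rank ker ∂_2 − rank ∂_3 = (6 − 5) − 0 = 1, and there is no ∂_3, so H_2 ≅ Z.

As a check, the Euler characteristic is 5 − 9 + 6 = 2, which agrees with 1 − 0 + 1 = 2.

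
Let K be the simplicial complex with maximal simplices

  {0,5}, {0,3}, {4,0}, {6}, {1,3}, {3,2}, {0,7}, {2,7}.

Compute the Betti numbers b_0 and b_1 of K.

b_0 = 2, b_1 = 1.

Order the vertices as 0 < 1 < 2 < 3 < 4 < 5 < 6 < 7. Listing each simplex with vertices in this order, K has dimension 1 with simplices:

  0-simplices (8): [0], [1], [2], [3], [4], [5], [6], [7]
  1-simplices (7): [0,3], [0,4], [0,5], [0,7], [1,3], [2,3], [2,7]

Hence C_0 ≅ Z^8, C_1 ≅ Z^7.

The boundary map ∂_1: C_1 → C_0 sends each edge [p,q] (with p < q) to q − p.
The resulting 8×7 matrix has rank 6, and its Smith normal form has invariant factors (1,1,1,1,1,1).

From H_k ≅ ker(∂_k) / im(∂_{k+1}) we obtain:

  H_0: rank C_0 − rank ∂_1 = 8 − 6 = 2, and the invariant factors of ∂_1 are all 1, so H_0 = Z^2.
  H_1: rank ker ∂_1 − rank ∂_2 = (7 − 6) − 0 = 1, and there is no ∂_2, so H_1 = Z.

Hence the Betti numbers are b_0 = 2, b_1 = 1.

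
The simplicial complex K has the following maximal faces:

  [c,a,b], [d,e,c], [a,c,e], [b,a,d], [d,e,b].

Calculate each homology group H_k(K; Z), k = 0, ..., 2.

H_0 = Z,  H_1 = Z,  H_2 = 0.

Fix the vertex order a < b < c < d < e and write every simplex with vertices in increasing order. Then dim K = 2 and the simplices of K are:

  0-simplices (5): a, b, c, d, e
  1-simplices (10): ab, ac, ad, ae, bc, bd, be, cd, ce, de
  2-simplices (5): abc, abd, ace, bde, cde

Hence C_0 ≅ Z^5, C_1 ≅ Z^10, C_2 ≅ Z^5.

Boundary ∂_1: C_1 → C_0 is given by ∂[p,q] = [q] − [p].
As a 5×10 matrix over Z this has rank 4, with invariant factors (1,1,1,1).

Boundary ∂_2: C_2 → C_1 sends each 2-simplex [p,q,r] to [q,r] − [p,r] + [p,q]. For instance
  ∂abc = bc − ac + ab,
  ∂cde = de − ce + cd.
The 10×5 boundary matrix has rank 5 and Smith normal form diag(1,1,1,1,1).

Now H_k = ker ∂_k / im ∂_{k+1}, so:

  H_0: rank C_0 − rank ∂_1 = 5 − 4 = 1, and the invariant factors of ∂_1 are all 1, so H_0 ≅ Z.
  H_1: rank ker ∂_1 − rank ∂_2 = (10 − 4) − 5 = 1, and the invariant factors of ∂_2 are all 1, so H_1 ≅ Z.
  H_2: rank ker ∂_2 − rank ∂_3 = (5 − 5) − 0 = 0, and there is no ∂_3, so H_2 ≅ 0.

As a check, the Euler characteristic is 5 − 10 + 5 = 0, which agrees with 1 − 1 + 0 = 0.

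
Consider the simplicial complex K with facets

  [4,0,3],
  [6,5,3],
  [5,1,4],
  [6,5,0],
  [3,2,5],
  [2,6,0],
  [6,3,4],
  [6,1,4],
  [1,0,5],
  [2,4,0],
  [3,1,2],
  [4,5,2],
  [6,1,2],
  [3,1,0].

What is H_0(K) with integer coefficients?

H_0 ≅ Z.

Order the vertices as 0 < 1 < 2 < 3 < 4 < 5 < 6. Listing each simplex with vertices in this order, K has dimension 2 with simplices:

  0-simplices (7): [0], [1], [2], [3], [4], [5], [6]
  1-simplices (21): [0,1], [0,2], [0,3], [0,4], [0,5], [0,6], [1,2], [1,3], [1,4], [1,5], [1,6], [2,3], [2,4], [2,5], [2,6], [3,4], [3,5], [3,6], [4,5], [4,6], [5,6]
  2-simplices (14): [0,1,3], [0,1,5], [0,2,4], [0,2,6], [0,3,4], [0,5,6], [1,2,3], [1,2,6], [1,4,5], [1,4,6], [2,3,5], [2,4,5], [3,4,6], [3,5,6]

giving chain groups C_0 ≅ Z^7, C_1 ≅ Z^21, C_2 ≅ Z^14.

∂_1: C_1 → C_0 maps an edge to its endpoints' difference, ∂[p,q] = q − p. For instance
  ∂[2,5] = [5] − [2].
As a 7×21 matrix over Z this has rank 6, with invariant factors (1,1,1,1,1,1).

Boundary ∂_2: C_2 → C_1 maps a triangle to the signed sum of its edges. For instance
  ∂[0,5,6] = [5,6] − [0,6] + [0,5],
  ∂[0,1,3] = [1,3] − [0,3] + [0,1].
The resulting 21×14 matrix has rank 13, and its Smith normal form has invariant factors (1,1,1,1,1,1,1,1,1,1,1,1,1).

Computing H_k = (kernel of ∂_k) / (image of ∂_{k+1}):

  H_0: rank C_0 − rank ∂_1 = 7 − 6 = 1, and the invariant factors of ∂_1 are all 1, so H_0 = Z.

(K is a triangulation of the torus T^2.)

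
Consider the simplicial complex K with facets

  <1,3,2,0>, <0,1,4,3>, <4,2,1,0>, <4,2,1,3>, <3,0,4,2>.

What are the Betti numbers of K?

b_0 = 1, b_1 = 0, b_2 = 0, b_3 = 1.

K has 5 vertices, 10 edges, 10 triangles, 5 3-simplices.
rank ∂_0 = 0, rank ∂_1 = 4 ⇒ b_0 = 5 − 0 − 4 = 1; all invariant factors of ∂_1 are 1 so no torsion. So H_0 = Z.
rank ∂_1 = 4, rank ∂_2 = 6 ⇒ b_1 = 10 − 4 − 6 = 0; all invariant factors of ∂_2 are 1 so no torsion. So H_1 = 0.
rank ∂_2 = 6, rank ∂_3 = 4 ⇒ b_2 = 10 − 6 − 4 = 0; all invariant factors of ∂_3 are 1 so no torsion. So H_2 = 0.
rank ∂_3 = 4, rank ∂_4 = 0 ⇒ b_3 = 5 − 4 − 0 = 1. So H_3 = Z.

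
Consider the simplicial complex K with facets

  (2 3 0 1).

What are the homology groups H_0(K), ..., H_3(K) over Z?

Take the total order 0 < 1 < 2 < 3 on the vertex set. Then K (dimension 3) consists of the simplices:

  0-simplices (4): [0], [1], [2], [3]
  1-simplices (6): [0,1], [0,2], [0,3], [1,2], [1,3], [2,3]
  2-simplices (4): [0,1,2], [0,1,3], [0,2,3], [1,2,3]
  3-simplices (1): [0,1,2,3]

Hence C_0 ≅ Z^4, C_1 ≅ Z^6, C_2 ≅ Z^4, C_3 ≅ Z^1.

∂_1: C_1 → C_0 sends each edge [p,q] (with p < q) to q − p. For instance
  ∂[2,3] = [3] − [2].
The 4×6 boundary matrix has rank 3 and Smith normal form diag(1,1,1).

∂_2: C_2 → C_1 acts by ∂[p,q,r] = [q,r] − [p,r] + [p,q]. For instance
  ∂[1,2,3] = [2,3] − [1,3] + [1,2],
  ∂[0,2,3] = [2,3] − [0,3] + [0,2].
The 6×4 boundary matrix has rank 3 and Smith normal form diag(1,1,1).

Boundary ∂_3: C_3 → C_2 sends each 3-simplex σ to the alternating sum Σ_i (−1)^i (σ with its i-th vertex removed). For instance
  ∂[0,1,2,3] = [1,2,3] − [0,2,3] + [0,1,3] − [0,1,2].
As a 4×1 matrix over Z this has rank 1, with invariant factors (1).

Now H_k = ker ∂_k / im ∂_{k+1}, so:

  H_0: rank C_0 − rank ∂_1 = 4 − 3 = 1, and the invariant factors of ∂_1 are all 1, so H_0 = Z.
  H_1: rank ker ∂_1 − rank ∂_2 = (6 − 3) − 3 = 0, and the invariant factors of ∂_2 are all 1, so H_1 = 0.
  H_2: rank ker ∂_2 − rank ∂_3 = (4 − 3) − 1 = 0, and the invariant factors of ∂_3 are all 1, so H_2 = 0.
  H_3: rank ker ∂_3 − rank ∂_4 = (1 − 1) − 0 = 0, and there is no ∂_4, so H_3 = 0.

(K is a triangulation of the 3-simplex.)

H_0 = Z,  H_1 = 0,  H_2 = 0,  H_3 = 0.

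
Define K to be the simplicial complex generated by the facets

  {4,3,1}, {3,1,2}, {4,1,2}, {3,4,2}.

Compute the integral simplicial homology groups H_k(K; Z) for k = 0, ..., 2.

Order the vertices as 1 < 2 < 3 < 4. Listing each simplex with vertices in this order, K has dimension 2 with simplices:

  0-simplices (4): [1], [2], [3], [4]
  1-simplices (6): [1,2], [1,3], [1,4], [2,3], [2,4], [3,4]
  2-simplices (4): [1,2,3], [1,2,4], [1,3,4], [2,3,4]

giving chain groups C_0 ≅ Z^4, C_1 ≅ Z^6, C_2 ≅ Z^4.

Boundary ∂_1: C_1 → C_0 is given by ∂[p,q] = [q] − [p].
This gives a 4×6 integer matrix of rank 3; reducing to Smith normal form yields diagonal entries (1,1,1).

∂_2: C_2 → C_1 sends each 2-simplex [p,q,r] to [q,r] − [p,r] + [p,q]. For instance
  ∂[2,3,4] = [3,4] − [2,4] + [2,3],
  ∂[1,2,3] = [2,3] − [1,3] + [1,2].
This gives a 6×4 integer matrix of rank 3; reducing to Smith normal form yields diagonal entries (1,1,1).

Computing H_k = (kernel of ∂_k) / (image of ∂_{k+1}):

  H_0: rank C_0 − rank ∂_1 = 4 − 3 = 1, and the invariant factors of ∂_1 are all 1, so H_0 ≅ Z.
  H_1: rank ker ∂_1 − rank ∂_2 = (6 − 3) − 3 = 0, and the invariant factors of ∂_2 are all 1, so H_1 ≅ 0.
  H_2: rank ker ∂_2 − rank ∂_3 = (4 − 3) − 0 = 1, and there is no ∂_3, so H_2 ≅ Z.

H_0 ≅ Z,  H_1 = 0,  H_2 ≅ Z.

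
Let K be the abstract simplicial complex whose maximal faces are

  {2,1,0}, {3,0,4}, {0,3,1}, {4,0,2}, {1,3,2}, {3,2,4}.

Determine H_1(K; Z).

H_1 = 0.

Take the total order 0 < 1 < 2 < 3 < 4 on the vertex set. Then K (dimension 2) consists of the simplices:

  0-simplices (5): [0], [1], [2], [3], [4]
  1-simplices (9): [0,1], [0,2], [0,3], [0,4], [1,2], [1,3], [2,3], [2,4], [3,4]
  2-simplices (6): [0,1,2], [0,1,3], [0,2,4], [0,3,4], [1,2,3], [2,3,4]

Hence C_0 ≅ Z^5, C_1 ≅ Z^9, C_2 ≅ Z^6.

The boundary map ∂_1: C_1 → C_0 sends each edge [p,q] (with p < q) to q − p. For instance
  ∂[1,3] = [3] − [1].
The 5×9 boundary matrix has rank 4 and Smith normal form diag(1,1,1,1).

∂_2: C_2 → C_1 sends each 2-simplex [p,q,r] to [q,r] − [p,r] + [p,q]. For instance
  ∂[2,3,4] = [3,4] − [2,4] + [2,3],
  ∂[0,2,4] = [2,4] − [0,4] + [0,2].
The resulting 9×6 matrix has rank 5, and its Smith normal form has invariant factors (1,1,1,1,1).

Reading off H_k = ker ∂_k / im ∂_{k+1}:

  H_1: rank ker ∂_1 − rank ∂_2 = (9 − 4) − 5 = 0, and the invariant factors of ∂_2 are all 1, so H_1 ≅ 0.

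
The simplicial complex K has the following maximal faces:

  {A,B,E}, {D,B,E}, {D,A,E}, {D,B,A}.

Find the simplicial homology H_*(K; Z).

Take the total order A < B < D < E on the vertex set. Then K (dimension 2) consists of the simplices:

  0-simplices (4): A, B, D, E
  1-simplices (6): AB, AD, AE, BD, BE, DE
  2-simplices (4): ABD, ABE, ADE, BDE

giving chain groups C_0 ≅ Z^4, C_1 ≅ Z^6, C_2 ≅ Z^4.

The boundary map ∂_1: C_1 → C_0 maps an edge to its endpoints' difference, ∂[p,q] = q − p.
The resulting 4×6 matrix has rank 3, and its Smith normal form has invariant factors (1,1,1).

Boundary ∂_2: C_2 → C_1 sends each 2-simplex [p,q,r] to [q,r] − [p,r] + [p,q]. For instance
  ∂ADE = DE − AE + AD,
  ∂ABD = BD − AD + AB.
This gives a 6×4 integer matrix of rank 3; reducing to Smith normal form yields diagonal entries (1,1,1).

Now H_k = ker ∂_k / im ∂_{k+1}, so:

  H_0: rank C_0 − rank ∂_1 = 4 − 3 = 1, and the invariant factors of ∂_1 are all 1, so H_0 ≅ Z.
  H_1: rank ker ∂_1 − rank ∂_2 = (6 − 3) − 3 = 0, and the invariant factors of ∂_2 are all 1, so H_1 ≅ 0.
  H_2: rank ker ∂_2 − rank ∂_3 = (4 − 3) − 0 = 1, and there is no ∂_3, so H_2 ≅ Z.

H_0 = Z,  H_1 = 0,  H_2 = Z.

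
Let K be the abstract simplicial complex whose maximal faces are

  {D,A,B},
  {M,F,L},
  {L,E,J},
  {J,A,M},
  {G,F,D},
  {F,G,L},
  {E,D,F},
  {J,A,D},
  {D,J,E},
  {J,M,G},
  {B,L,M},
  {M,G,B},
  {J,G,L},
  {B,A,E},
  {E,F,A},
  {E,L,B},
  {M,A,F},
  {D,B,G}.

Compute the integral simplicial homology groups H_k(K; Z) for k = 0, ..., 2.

Take the total order A < B < D < E < F < G < J < L < M on the vertex set. Then K (dimension 2) consists of the simplices:

  0-simplices (9): A, B, D, E, F, G, J, L, M
  1-simplices (27): AB, AD, AE, AF, AJ, AM, BD, BE, BG, BL, BM, DE, DF, DG, DJ, EF, EJ, EL, FG, FL, FM, GJ, GL, GM, JL, JM, LM
  2-simplices (18): ABD, ABE, ADJ, AEF, AFM, AJM, BDG, BEL, BGM, BLM, DEF, DEJ, DFG, EJL, FGL, FLM, GJL, GJM

giving chain groups C_0 ≅ Z^9, C_1 ≅ Z^27, C_2 ≅ Z^18.

∂_1: C_1 → C_0 maps an edge to its endpoints' difference, ∂[p,q] = q − p. For instance
  ∂JM = M − J.
The resulting 9×27 matrix has rank 8, and its Smith normal form has invariant factors (1,1,1,1,1,1,1,1).

Boundary ∂_2: C_2 → C_1 acts by ∂[p,q,r] = [q,r] − [p,r] + [p,q]. For instance
  ∂DFG = FG − DG + DF,
  ∂BGM = GM − BM + BG.
The 27×18 boundary matrix has rank 18 and Smith normal form diag(1,1,1,1,1,1,1,1,1,1,1,1,1,1,1,1,1,2).

From H_k ≅ ker(∂_k) / im(∂_{k+1}) we obtain:

  H_0: rank C_0 − rank ∂_1 = 9 − 8 = 1, and the invariant factors of ∂_1 are all 1, so H_0 ≅ Z.
  H_1: rank ker ∂_1 − rank ∂_2 = (27 − 8) − 18 = 1, and ∂_2 has invariant factor 2 > 1, so H_1 ≅ Z ⊕ Z/2Z.
  H_2: rank ker ∂_2 − rank ∂_3 = (18 − 18) − 0 = 0, and there is no ∂_3, so H_2 ≅ 0.

H_0 = Z,  H_1 = Z ⊕ Z/2Z,  H_2 = 0.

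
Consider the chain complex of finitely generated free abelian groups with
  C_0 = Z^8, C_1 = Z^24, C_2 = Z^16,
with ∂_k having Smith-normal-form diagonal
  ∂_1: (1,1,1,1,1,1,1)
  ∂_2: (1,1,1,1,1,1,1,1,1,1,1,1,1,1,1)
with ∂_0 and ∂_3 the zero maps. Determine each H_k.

H_0 = Z,  H_1 = Z^2,  H_2 = Z.

H_0: b_0 = 8 − 0 − 7 = 1; torsion from ∂_1 factors > 1: none. So H_0 = Z.
H_1: b_1 = 24 − 7 − 15 = 2; torsion from ∂_2 factors > 1: none. So H_1 = Z^2.
H_2: b_2 = 16 − 15 − 0 = 1; torsion from ∂_3 factors > 1: none. So H_2 = Z.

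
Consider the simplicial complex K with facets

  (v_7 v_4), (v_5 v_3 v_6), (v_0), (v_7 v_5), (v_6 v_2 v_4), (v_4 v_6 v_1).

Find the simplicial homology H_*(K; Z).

H_0 ≅ Z^2,  H_1 ≅ Z,  H_2 = 0.

K has 8 vertices, 10 edges, 3 triangles.
rank ∂_0 = 0, rank ∂_1 = 6 ⇒ b_0 = 8 − 0 − 6 = 2; all invariant factors of ∂_1 are 1 so no torsion. So H_0 = Z^2.
rank ∂_1 = 6, rank ∂_2 = 3 ⇒ b_1 = 10 − 6 − 3 = 1; all invariant factors of ∂_2 are 1 so no torsion. So H_1 = Z.
rank ∂_2 = 3, rank ∂_3 = 0 ⇒ b_2 = 3 − 3 − 0 = 0. So H_2 = 0.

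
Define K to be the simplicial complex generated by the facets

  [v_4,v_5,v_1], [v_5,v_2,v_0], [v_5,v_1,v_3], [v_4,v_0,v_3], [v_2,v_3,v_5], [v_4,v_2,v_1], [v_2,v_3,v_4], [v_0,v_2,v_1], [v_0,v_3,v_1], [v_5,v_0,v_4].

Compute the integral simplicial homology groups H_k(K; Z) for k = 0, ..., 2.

H_0 ≅ Z,  H_1 ≅ Z/2Z,  H_2 = 0.

K has 6 vertices, 15 edges, 10 triangles.
rank ∂_0 = 0, rank ∂_1 = 5 ⇒ b_0 = 6 − 0 − 5 = 1; all invariant factors of ∂_1 are 1 so no torsion. So H_0 ≅ Z.
rank ∂_1 = 5, rank ∂_2 = 10 ⇒ b_1 = 15 − 5 − 10 = 0; ∂_2 has invariant factor(s) [2] giving torsion. So H_1 ≅ Z/2Z.
rank ∂_2 = 10, rank ∂_3 = 0 ⇒ b_2 = 10 − 10 − 0 = 0. So H_2 ≅ 0.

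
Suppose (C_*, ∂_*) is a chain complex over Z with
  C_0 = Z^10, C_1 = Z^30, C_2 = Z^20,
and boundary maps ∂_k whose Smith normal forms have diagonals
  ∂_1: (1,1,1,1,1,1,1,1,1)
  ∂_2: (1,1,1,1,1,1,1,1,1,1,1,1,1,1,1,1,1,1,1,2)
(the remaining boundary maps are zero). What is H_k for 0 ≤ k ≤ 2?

H_0 = Z,  H_1 = Z ⊕ Z/2,  H_2 = 0.

H_0: b_0 = 10 − 0 − 9 = 1; torsion from ∂_1 factors > 1: none. So H_0 = Z.
H_1: b_1 = 30 − 9 − 20 = 1; torsion from ∂_2 factors > 1: [2]. So H_1 = Z ⊕ Z/2.
H_2: b_2 = 20 − 20 − 0 = 0; torsion from ∂_3 factors > 1: none. So H_2 = 0.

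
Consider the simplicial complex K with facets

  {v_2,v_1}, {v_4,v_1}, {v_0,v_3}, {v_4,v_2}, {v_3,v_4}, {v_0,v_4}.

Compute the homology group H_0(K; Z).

H_0 ≅ Z.

Take the total order v_0 < v_1 < v_2 < v_3 < v_4 on the vertex set. Then K (dimension 1) consists of the simplices:

  0-simplices (5): [v_0], [v_1], [v_2], [v_3], [v_4]
  1-simplices (6): [v_0,v_3], [v_0,v_4], [v_1,v_2], [v_1,v_4], [v_2,v_4], [v_3,v_4]

giving chain groups C_0 ≅ Z^5, C_1 ≅ Z^6.

The boundary map ∂_1: C_1 → C_0 sends each edge [p,q] (with p < q) to q − p. For instance
  ∂[v_3,v_4] = [v_4] − [v_3].
The 5×6 boundary matrix has rank 4 and Smith normal form diag(1,1,1,1).

Computing H_k = (kernel of ∂_k) / (image of ∂_{k+1}):

  H_0: rank C_0 − rank ∂_1 = 5 − 4 = 1, and the invariant factors of ∂_1 are all 1, so H_0 ≅ Z.

(K is a triangulation of a wedge of 2 circles.)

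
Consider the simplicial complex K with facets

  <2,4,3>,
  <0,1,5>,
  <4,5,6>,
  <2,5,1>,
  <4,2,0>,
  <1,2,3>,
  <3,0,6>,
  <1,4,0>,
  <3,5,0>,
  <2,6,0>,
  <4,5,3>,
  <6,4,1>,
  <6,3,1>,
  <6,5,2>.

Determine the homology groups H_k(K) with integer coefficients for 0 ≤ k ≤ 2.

K has 7 vertices, 21 edges, 14 triangles.
rank ∂_0 = 0, rank ∂_1 = 6 ⇒ b_0 = 7 − 0 − 6 = 1; all invariant factors of ∂_1 are 1 so no torsion. So H_0 = Z.
rank ∂_1 = 6, rank ∂_2 = 13 ⇒ b_1 = 21 − 6 − 13 = 2; all invariant factors of ∂_2 are 1 so no torsion. So H_1 = Z^2.
rank ∂_2 = 13, rank ∂_3 = 0 ⇒ b_2 = 14 − 13 − 0 = 1. So H_2 = Z.

H_0 ≅ Z,  H_1 ≅ Z^2,  H_2 ≅ Z.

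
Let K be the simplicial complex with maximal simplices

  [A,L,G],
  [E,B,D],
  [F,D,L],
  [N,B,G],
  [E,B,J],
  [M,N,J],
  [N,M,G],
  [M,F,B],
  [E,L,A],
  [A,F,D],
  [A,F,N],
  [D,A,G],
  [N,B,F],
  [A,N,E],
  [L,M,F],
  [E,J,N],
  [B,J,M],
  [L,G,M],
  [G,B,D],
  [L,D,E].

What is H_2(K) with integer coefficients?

We work with the vertex ordering A < B < D < E < F < G < J < L < M < N. The simplices of K, each written with vertices in increasing order, are:

  0-simplices (10): A, B, D, E, F, G, J, L, M, N
  1-simplices (30): AD, AE, AF, AG, AL, AN, BD, BE, BF, BG, BJ, BM, BN, DE, DF, DG, DL, EJ, EL, EN, FL, FM, FN, GL, GM, GN, JM, JN, LM, MN
  2-simplices (20): ADF, ADG, AEL, AEN, AFN, AGL, BDE, BDG, BEJ, BFM, BFN, BGN, BJM, DEL, DFL, EJN, FLM, GLM, GMN, JMN

Hence C_0 ≅ Z^10, C_1 ≅ Z^30, C_2 ≅ Z^20.

Boundary ∂_1: C_1 → C_0 sends each edge [p,q] (with p < q) to q − p. For instance
  ∂LM = M − L.
This gives a 10×30 integer matrix of rank 9; reducing to Smith normal form yields diagonal entries (1,1,1,1,1,1,1,1,1).

∂_2: C_2 → C_1 sends each 2-simplex [p,q,r] to [q,r] − [p,r] + [p,q]. For instance
  ∂ADG = DG − AG + AD,
  ∂EJN = JN − EN + EJ.
This gives a 30×20 integer matrix of rank 20; reducing to Smith normal form yields diagonal entries (1,1,1,1,1,1,1,1,1,1,1,1,1,1,1,1,1,1,1,2).

From H_k ≅ ker(∂_k) / im(∂_{k+1}) we obtain:

  H_2: rank ker ∂_2 − rank ∂_3 = (20 − 20) − 0 = 0, and there is no ∂_3, so H_2 ≅ 0.

H_2 ≅ 0.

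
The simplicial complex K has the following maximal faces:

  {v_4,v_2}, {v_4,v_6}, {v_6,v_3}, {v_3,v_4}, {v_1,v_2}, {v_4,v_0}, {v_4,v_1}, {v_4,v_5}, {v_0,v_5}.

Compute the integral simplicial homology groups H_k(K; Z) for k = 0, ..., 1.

K has 7 vertices, 9 edges.
rank ∂_0 = 0, rank ∂_1 = 6 ⇒ b_0 = 7 − 0 − 6 = 1; all invariant factors of ∂_1 are 1 so no torsion. So H_0 ≅ Z.
rank ∂_1 = 6, rank ∂_2 = 0 ⇒ b_1 = 9 − 6 − 0 = 3. So H_1 ≅ Z^3.

H_0 ≅ Z,  H_1 ≅ Z^3.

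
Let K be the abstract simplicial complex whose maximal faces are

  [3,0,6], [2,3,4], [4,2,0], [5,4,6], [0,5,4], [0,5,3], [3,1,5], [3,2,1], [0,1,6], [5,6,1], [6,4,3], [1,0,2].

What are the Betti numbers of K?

Order the vertices as 0 < 1 < 2 < 3 < 4 < 5 < 6. Listing each simplex with vertices in this order, K has dimension 2 with simplices:

  0-simplices (7): [0], [1], [2], [3], [4], [5], [6]
  1-simplices (18): [0,1], [0,2], [0,3], [0,4], [0,5], [0,6], [1,2], [1,3], [1,5], [1,6], [2,3], [2,4], [3,4], [3,5], [3,6], [4,5], [4,6], [5,6]
  2-simplices (12): [0,1,2], [0,1,6], [0,2,4], [0,3,5], [0,3,6], [0,4,5], [1,2,3], [1,3,5], [1,5,6], [2,3,4], [3,4,6], [4,5,6]

giving chain groups C_0 ≅ Z^7, C_1 ≅ Z^18, C_2 ≅ Z^12.

The boundary map ∂_1: C_1 → C_0 is given by ∂[p,q] = [q] − [p]. For instance
  ∂[0,5] = [5] − [0].
As a 7×18 matrix over Z this has rank 6, with invariant factors (1,1,1,1,1,1).

∂_2: C_2 → C_1 maps a triangle to the signed sum of its edges. For instance
  ∂[0,2,4] = [2,4] − [0,4] + [0,2],
  ∂[2,3,4] = [3,4] − [2,4] + [2,3].
The 18×12 boundary matrix has rank 12 and Smith normal form diag(1,1,1,1,1,1,1,1,1,1,1,2).

From H_k ≅ ker(∂_k) / im(∂_{k+1}) we obtain:

  H_0: rank C_0 − rank ∂_1 = 7 − 6 = 1, and the invariant factors of ∂_1 are all 1, so H_0 = Z.
  H_1: rank ker ∂_1 − rank ∂_2 = (18 − 6) − 12 = 0, and ∂_2 has invariant factor 2 > 1, so H_1 = Z/2Z.
  H_2: rank ker ∂_2 − rank ∂_3 = (12 − 12) − 0 = 0, and there is no ∂_3, so H_2 = 0.

Hence the Betti numbers are b_0 = 1, b_1 = 0, b_2 = 0.

b_0 = 1, b_1 = 0, b_2 = 0.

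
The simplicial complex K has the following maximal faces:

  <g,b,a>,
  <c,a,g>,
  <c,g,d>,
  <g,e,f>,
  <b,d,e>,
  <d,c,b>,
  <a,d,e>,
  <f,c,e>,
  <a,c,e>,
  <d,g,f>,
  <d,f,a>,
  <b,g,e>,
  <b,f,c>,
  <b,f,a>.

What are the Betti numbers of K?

K has 7 vertices, 21 edges, 14 triangles.
rank ∂_0 = 0, rank ∂_1 = 6 ⇒ b_0 = 7 − 0 − 6 = 1; all invariant factors of ∂_1 are 1 so no torsion. So H_0 = Z.
rank ∂_1 = 6, rank ∂_2 = 13 ⇒ b_1 = 21 − 6 − 13 = 2; all invariant factors of ∂_2 are 1 so no torsion. So H_1 = Z^2.
rank ∂_2 = 13, rank ∂_3 = 0 ⇒ b_2 = 14 − 13 − 0 = 1. So H_2 = Z.

b_0 = 1, b_1 = 2, b_2 = 1.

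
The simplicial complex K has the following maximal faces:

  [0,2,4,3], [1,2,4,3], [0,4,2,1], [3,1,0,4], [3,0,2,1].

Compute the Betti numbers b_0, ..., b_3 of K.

Order the vertices as 0 < 1 < 2 < 3 < 4. Listing each simplex with vertices in this order, K has dimension 3 with simplices:

  0-simplices (5): [0], [1], [2], [3], [4]
  1-simplices (10): [0,1], [0,2], [0,3], [0,4], [1,2], [1,3], [1,4], [2,3], [2,4], [3,4]
  2-simplices (10): [0,1,2], [0,1,3], [0,1,4], [0,2,3], [0,2,4], [0,3,4], [1,2,3], [1,2,4], [1,3,4], [2,3,4]
  3-simplices (5): [0,1,2,3], [0,1,2,4], [0,1,3,4], [0,2,3,4], [1,2,3,4]

so the chain groups are C_0 ≅ Z^5, C_1 ≅ Z^10, C_2 ≅ Z^10, C_3 ≅ Z^5.

∂_1: C_1 → C_0 sends each edge [p,q] (with p < q) to q − p.
The 5×10 boundary matrix has rank 4 and Smith normal form diag(1,1,1,1).

Boundary ∂_2: C_2 → C_1 maps a triangle to the signed sum of its edges. For instance
  ∂[0,3,4] = [3,4] − [0,4] + [0,3],
  ∂[1,2,4] = [2,4] − [1,4] + [1,2].
As a 10×10 matrix over Z this has rank 6, with invariant factors (1,1,1,1,1,1).

Boundary ∂_3: C_3 → C_2 sends each 3-simplex σ to the alternating sum Σ_i (−1)^i (σ with its i-th vertex removed). For instance
  ∂[0,1,2,4] = [1,2,4] − [0,2,4] + [0,1,4] − [0,1,2],
  ∂[0,2,3,4] = [2,3,4] − [0,3,4] + [0,2,4] − [0,2,3].
This gives a 10×5 integer matrix of rank 4; reducing to Smith normal form yields diagonal entries (1,1,1,1).

Now H_k = ker ∂_k / im ∂_{k+1}, so:

  H_0: rank C_0 − rank ∂_1 = 5 − 4 = 1, and the invariant factors of ∂_1 are all 1, so H_0 ≅ Z.
  H_1: rank ker ∂_1 − rank ∂_2 = (10 − 4) − 6 = 0, and the invariant factors of ∂_2 are all 1, so H_1 ≅ 0.
  H_2: rank ker ∂_2 − rank ∂_3 = (10 − 6) − 4 = 0, and the invariant factors of ∂_3 are all 1, so H_2 ≅ 0.
  H_3: rank ker ∂_3 − rank ∂_4 = (5 − 4) − 0 = 1, and there is no ∂_4, so H_3 ≅ Z.

Hence the Betti numbers are b_0 = 1, b_1 = 0, b_2 = 0, b_3 = 1.

b_0 = 1, b_1 = 0, b_2 = 0, b_3 = 1.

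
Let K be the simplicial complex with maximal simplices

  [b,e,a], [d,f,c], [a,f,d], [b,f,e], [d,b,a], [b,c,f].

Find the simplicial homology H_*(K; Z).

H_0 ≅ Z,  H_1 ≅ Z,  H_2 = 0.

Take the total order a < b < c < d < e < f on the vertex set. Then K (dimension 2) consists of the simplices:

  0-simplices (6): a, b, c, d, e, f
  1-simplices (12): ab, ad, ae, af, bc, bd, be, bf, cd, cf, df, ef
  2-simplices (6): abd, abe, adf, bcf, bef, cdf

giving chain groups C_0 ≅ Z^6, C_1 ≅ Z^12, C_2 ≅ Z^6.

The boundary map ∂_1: C_1 → C_0 is given by ∂[p,q] = [q] − [p]. For instance
  ∂ef = f − e.
The 6×12 boundary matrix has rank 5 and Smith normal form diag(1,1,1,1,1).

The boundary map ∂_2: C_2 → C_1 acts by ∂[p,q,r] = [q,r] − [p,r] + [p,q]. For instance
  ∂bef = ef − bf + be,
  ∂adf = df − af + ad.
This gives a 12×6 integer matrix of rank 6; reducing to Smith normal form yields diagonal entries (1,1,1,1,1,1).

Now H_k = ker ∂_k / im ∂_{k+1}, so:

  H_0: rank C_0 − rank ∂_1 = 6 − 5 = 1, and the invariant factors of ∂_1 are all 1, so H_0 ≅ Z.
  H_1: rank ker ∂_1 − rank ∂_2 = (12 − 5) − 6 = 1, and the invariant factors of ∂_2 are all 1, so H_1 ≅ Z.
  H_2: rank ker ∂_2 − rank ∂_3 = (6 − 6) − 0 = 0, and there is no ∂_3, so H_2 ≅ 0.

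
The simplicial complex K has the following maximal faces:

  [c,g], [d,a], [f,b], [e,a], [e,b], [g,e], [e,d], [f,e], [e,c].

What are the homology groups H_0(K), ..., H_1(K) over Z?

Fix the vertex order a < b < c < d < e < f < g and write every simplex with vertices in increasing order. Then dim K = 1 and the simplices of K are:

  0-simplices (7): a, b, c, d, e, f, g
  1-simplices (9): ad, ae, be, bf, ce, cg, de, ef, eg

so the chain groups are C_0 ≅ Z^7, C_1 ≅ Z^9.

∂_1: C_1 → C_0 is given by ∂[p,q] = [q] − [p].
The 7×9 boundary matrix has rank 6 and Smith normal form diag(1,1,1,1,1,1).

From H_k ≅ ker(∂_k) / im(∂_{k+1}) we obtain:

  H_0: rank C_0 − rank ∂_1 = 7 − 6 = 1, and the invariant factors of ∂_1 are all 1, so H_0 ≅ Z.
  H_1: rank ker ∂_1 − rank ∂_2 = (9 − 6) − 0 = 3, and there is no ∂_2, so H_1 ≅ Z^3.

As a check, the Euler characteristic is 7 − 9 = -2, which agrees with 1 − 3 = -2.
(K is a triangulation of a wedge of 3 circles.)

H_0 = Z,  H_1 = Z^3.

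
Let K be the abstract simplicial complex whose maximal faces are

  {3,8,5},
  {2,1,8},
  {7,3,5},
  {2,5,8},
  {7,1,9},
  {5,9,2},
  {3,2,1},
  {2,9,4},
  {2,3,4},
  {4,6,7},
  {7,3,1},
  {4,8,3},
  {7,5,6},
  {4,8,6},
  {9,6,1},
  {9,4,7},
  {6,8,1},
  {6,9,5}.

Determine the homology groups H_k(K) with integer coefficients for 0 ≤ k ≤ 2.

H_0 = Z,  H_1 = Z ⊕ Z/2,  H_2 = 0.

Fix the vertex order 1 < 2 < 3 < 4 < 5 < 6 < 7 < 8 < 9 and write every simplex with vertices in increasing order. Then dim K = 2 and the simplices of K are:

  0-simplices (9): [1], [2], [3], [4], [5], [6], [7], [8], [9]
  1-simplices (27): (27 of them)
  2-simplices (18): [1,2,3], [1,2,8], [1,3,7], [1,6,8], [1,6,9], [1,7,9], [2,3,4], [2,4,9], [2,5,8], [2,5,9], [3,4,8], [3,5,7], [3,5,8], [4,6,7], [4,6,8], [4,7,9], [5,6,7], [5,6,9]

so the chain groups are C_0 ≅ Z^9, C_1 ≅ Z^27, C_2 ≅ Z^18.

∂_1: C_1 → C_0 sends each edge [p,q] (with p < q) to q − p. For instance
  ∂[3,5] = [5] − [3].
The resulting 9×27 matrix has rank 8, and its Smith normal form has invariant factors (1,1,1,1,1,1,1,1).

The boundary map ∂_2: C_2 → C_1 sends each 2-simplex [p,q,r] to [q,r] − [p,r] + [p,q]. For instance
  ∂[4,6,8] = [6,8] − [4,8] + [4,6],
  ∂[2,4,9] = [4,9] − [2,9] + [2,4].
The resulting 27×18 matrix has rank 18, and its Smith normal form has invariant factors (1,1,1,1,1,1,1,1,1,1,1,1,1,1,1,1,1,2).

From H_k ≅ ker(∂_k) / im(∂_{k+1}) we obtain:

  H_0: rank C_0 − rank ∂_1 = 9 − 8 = 1, and the invariant factors of ∂_1 are all 1, so H_0 ≅ Z.
  H_1: rank ker ∂_1 − rank ∂_2 = (27 − 8) − 18 = 1, and ∂_2 has invariant factor 2 > 1, so H_1 ≅ Z ⊕ Z/2.
  H_2: rank ker ∂_2 − rank ∂_3 = (18 − 18) − 0 = 0, and there is no ∂_3, so H_2 ≅ 0.

As a check, the Euler characteristic is 9 − 27 + 18 = 0, which agrees with 1 − 1 + 0 = 0.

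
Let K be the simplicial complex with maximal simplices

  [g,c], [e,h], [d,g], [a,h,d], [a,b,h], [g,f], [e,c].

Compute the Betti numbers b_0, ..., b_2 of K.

b_0 = 1, b_1 = 1, b_2 = 0.

Fix the vertex order a < b < c < d < e < f < g < h and write every simplex with vertices in increasing order. Then dim K = 2 and the simplices of K are:

  0-simplices (8): a, b, c, d, e, f, g, h
  1-simplices (10): ab, ad, ah, bh, ce, cg, dg, dh, eh, fg
  2-simplices (2): abh, adh

giving chain groups C_0 ≅ Z^8, C_1 ≅ Z^10, C_2 ≅ Z^2.

Boundary ∂_1: C_1 → C_0 is given by ∂[p,q] = [q] − [p]. For instance
  ∂ab = b − a.
The resulting 8×10 matrix has rank 7, and its Smith normal form has invariant factors (1,1,1,1,1,1,1).

The boundary map ∂_2: C_2 → C_1 sends each 2-simplex [p,q,r] to [q,r] − [p,r] + [p,q]. For instance
  ∂adh = dh − ah + ad,
  ∂abh = bh − ah + ab.
The 10×2 boundary matrix has rank 2 and Smith normal form diag(1,1).

Reading off H_k = ker ∂_k / im ∂_{k+1}:

  H_0: rank C_0 − rank ∂_1 = 8 − 7 = 1, and the invariant factors of ∂_1 are all 1, so H_0 = Z.
  H_1: rank ker ∂_1 − rank ∂_2 = (10 − 7) − 2 = 1, and the invariant factors of ∂_2 are all 1, so H_1 = Z.
  H_2: rank ker ∂_2 − rank ∂_3 = (2 − 2) − 0 = 0, and there is no ∂_3, so H_2 = 0.

Hence the Betti numbers are b_0 = 1, b_1 = 1, b_2 = 0.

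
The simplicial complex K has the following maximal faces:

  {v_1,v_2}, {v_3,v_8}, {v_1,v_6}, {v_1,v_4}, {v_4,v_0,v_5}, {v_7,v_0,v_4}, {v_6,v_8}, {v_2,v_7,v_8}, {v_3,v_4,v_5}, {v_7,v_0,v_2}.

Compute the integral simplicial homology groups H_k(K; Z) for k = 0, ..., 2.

Fix the vertex order v_0 < v_1 < v_2 < v_3 < v_4 < v_5 < v_6 < v_7 < v_8 and write every simplex with vertices in increasing order. Then dim K = 2 and the simplices of K are:

  0-simplices (9): [v_0], [v_1], [v_2], [v_3], [v_4], [v_5], [v_6], [v_7], [v_8]
  1-simplices (16): (16 of them)
  2-simplices (5): [v_0,v_2,v_7], [v_0,v_4,v_5], [v_0,v_4,v_7], [v_2,v_7,v_8], [v_3,v_4,v_5]

giving chain groups C_0 ≅ Z^9, C_1 ≅ Z^16, C_2 ≅ Z^5.

The boundary map ∂_1: C_1 → C_0 sends each edge [p,q] (with p < q) to q − p.
As a 9×16 matrix over Z this has rank 8, with invariant factors (1,1,1,1,1,1,1,1).

Boundary ∂_2: C_2 → C_1 sends each 2-simplex [p,q,r] to [q,r] − [p,r] + [p,q]. For instance
  ∂[v_0,v_4,v_5] = [v_4,v_5] − [v_0,v_5] + [v_0,v_4],
  ∂[v_3,v_4,v_5] = [v_4,v_5] − [v_3,v_5] + [v_3,v_4].
As a 16×5 matrix over Z this has rank 5, with invariant factors (1,1,1,1,1).

From H_k ≅ ker(∂_k) / im(∂_{k+1}) we obtain:

  H_0: rank C_0 − rank ∂_1 = 9 − 8 = 1, and the invariant factors of ∂_1 are all 1, so H_0 ≅ Z.
  H_1: rank ker ∂_1 − rank ∂_2 = (16 − 8) − 5 = 3, and the invariant factors of ∂_2 are all 1, so H_1 ≅ Z^3.
  H_2: rank ker ∂_2 − rank ∂_3 = (5 − 5) − 0 = 0, and there is no ∂_3, so H_2 ≅ 0.

H_0 ≅ Z,  H_1 ≅ Z^3,  H_2 = 0.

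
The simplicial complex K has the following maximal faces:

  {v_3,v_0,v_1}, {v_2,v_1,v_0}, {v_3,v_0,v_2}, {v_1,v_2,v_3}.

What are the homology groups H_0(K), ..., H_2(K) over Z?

Order the vertices as v_0 < v_1 < v_2 < v_3. Listing each simplex with vertices in this order, K has dimension 2 with simplices:

  0-simplices (4): [v_0], [v_1], [v_2], [v_3]
  1-simplices (6): [v_0,v_1], [v_0,v_2], [v_0,v_3], [v_1,v_2], [v_1,v_3], [v_2,v_3]
  2-simplices (4): [v_0,v_1,v_2], [v_0,v_1,v_3], [v_0,v_2,v_3], [v_1,v_2,v_3]

giving chain groups C_0 ≅ Z^4, C_1 ≅ Z^6, C_2 ≅ Z^4.

Boundary ∂_1: C_1 → C_0 is given by ∂[p,q] = [q] − [p]. For instance
  ∂[v_1,v_3] = [v_3] − [v_1].
The 4×6 boundary matrix has rank 3 and Smith normal form diag(1,1,1).

The boundary map ∂_2: C_2 → C_1 acts by ∂[p,q,r] = [q,r] − [p,r] + [p,q]. For instance
  ∂[v_0,v_1,v_2] = [v_1,v_2] − [v_0,v_2] + [v_0,v_1],
  ∂[v_0,v_2,v_3] = [v_2,v_3] − [v_0,v_3] + [v_0,v_2].
This gives a 6×4 integer matrix of rank 3; reducing to Smith normal form yields diagonal entries (1,1,1).

From H_k ≅ ker(∂_k) / im(∂_{k+1}) we obtain:

  H_0: rank C_0 − rank ∂_1 = 4 − 3 = 1, and the invariant factors of ∂_1 are all 1, so H_0 ≅ Z.
  H_1: rank ker ∂_1 − rank ∂_2 = (6 − 3) − 3 = 0, and the invariant factors of ∂_2 are all 1, so H_1 ≅ 0.
  H_2: rank ker ∂_2 − rank ∂_3 = (4 − 3) − 0 = 1, and there is no ∂_3, so H_2 ≅ Z.

As a check, the Euler characteristic is 4 − 6 + 4 = 2, which agrees with 1 − 0 + 1 = 2.

H_0 = Z,  H_1 = 0,  H_2 = Z.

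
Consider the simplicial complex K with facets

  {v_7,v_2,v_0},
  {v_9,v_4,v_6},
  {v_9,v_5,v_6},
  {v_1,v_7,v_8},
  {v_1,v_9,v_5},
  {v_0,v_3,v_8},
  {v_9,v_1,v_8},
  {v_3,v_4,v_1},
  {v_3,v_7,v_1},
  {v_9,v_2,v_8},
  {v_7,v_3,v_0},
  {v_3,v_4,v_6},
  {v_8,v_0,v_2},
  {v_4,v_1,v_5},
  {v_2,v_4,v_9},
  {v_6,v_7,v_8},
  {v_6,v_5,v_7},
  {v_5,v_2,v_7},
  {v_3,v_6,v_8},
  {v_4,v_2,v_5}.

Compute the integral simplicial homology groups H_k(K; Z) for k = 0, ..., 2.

Order the vertices as v_0 < v_1 < v_2 < v_3 < v_4 < v_5 < v_6 < v_7 < v_8 < v_9. Listing each simplex with vertices in this order, K has dimension 2 with simplices:

  0-simplices (10): [v_0], [v_1], [v_2], [v_3], [v_4], [v_5], [v_6], [v_7], [v_8], [v_9]
  1-simplices (30): (30 of them)
  2-simplices (20): (20 of them)

giving chain groups C_0 ≅ Z^10, C_1 ≅ Z^30, C_2 ≅ Z^20.

Boundary ∂_1: C_1 → C_0 is given by ∂[p,q] = [q] − [p]. For instance
  ∂[v_6,v_7] = [v_7] − [v_6].
The resulting 10×30 matrix has rank 9, and its Smith normal form has invariant factors (1,1,1,1,1,1,1,1,1).

Boundary ∂_2: C_2 → C_1 acts by ∂[p,q,r] = [q,r] − [p,r] + [p,q]. For instance
  ∂[v_1,v_5,v_9] = [v_5,v_9] − [v_1,v_9] + [v_1,v_5],
  ∂[v_0,v_2,v_7] = [v_2,v_7] − [v_0,v_7] + [v_0,v_2].
The resulting 30×20 matrix has rank 20, and its Smith normal form has invariant factors (1,1,1,1,1,1,1,1,1,1,1,1,1,1,1,1,1,1,1,2).

Now H_k = ker ∂_k / im ∂_{k+1}, so:

  H_0: rank C_0 − rank ∂_1 = 10 − 9 = 1, and the invariant factors of ∂_1 are all 1, so H_0 = Z.
  H_1: rank ker ∂_1 − rank ∂_2 = (30 − 9) − 20 = 1, and ∂_2 has invariant factor 2 > 1, so H_1 = Z × Z/2.
  H_2: rank ker ∂_2 − rank ∂_3 = (20 − 20) − 0 = 0, and there is no ∂_3, so H_2 = 0.

As a check, the Euler characteristic is 10 − 30 + 20 = 0, which agrees with 1 − 1 + 0 = 0.

H_0 = Z,  H_1 = Z × Z/2,  H_2 = 0.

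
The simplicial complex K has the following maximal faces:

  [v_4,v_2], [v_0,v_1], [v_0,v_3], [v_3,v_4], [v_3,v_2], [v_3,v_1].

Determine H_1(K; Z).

H_1 ≅ Z^2.

Fix the vertex order v_0 < v_1 < v_2 < v_3 < v_4 and write every simplex with vertices in increasing order. Then dim K = 1 and the simplices of K are:

  0-simplices (5): [v_0], [v_1], [v_2], [v_3], [v_4]
  1-simplices (6): [v_0,v_1], [v_0,v_3], [v_1,v_3], [v_2,v_3], [v_2,v_4], [v_3,v_4]

giving chain groups C_0 ≅ Z^5, C_1 ≅ Z^6.

Boundary ∂_1: C_1 → C_0 is given by ∂[p,q] = [q] − [p]. For instance
  ∂[v_2,v_3] = [v_3] − [v_2].
The 5×6 boundary matrix has rank 4 and Smith normal form diag(1,1,1,1).

Computing H_k = (kernel of ∂_k) / (image of ∂_{k+1}):

  H_1: rank ker ∂_1 − rank ∂_2 = (6 − 4) − 0 = 2, and there is no ∂_2, so H_1 ≅ Z^2.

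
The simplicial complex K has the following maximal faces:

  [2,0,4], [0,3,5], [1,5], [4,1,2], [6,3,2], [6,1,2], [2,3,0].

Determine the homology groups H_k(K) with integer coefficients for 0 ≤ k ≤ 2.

K has 7 vertices, 13 edges, 6 triangles.
rank ∂_0 = 0, rank ∂_1 = 6 ⇒ b_0 = 7 − 0 − 6 = 1; all invariant factors of ∂_1 are 1 so no torsion. So H_0 = Z.
rank ∂_1 = 6, rank ∂_2 = 6 ⇒ b_1 = 13 − 6 − 6 = 1; all invariant factors of ∂_2 are 1 so no torsion. So H_1 = Z.
rank ∂_2 = 6, rank ∂_3 = 0 ⇒ b_2 = 6 − 6 − 0 = 0. So H_2 = 0.

H_0 = Z,  H_1 = Z,  H_2 = 0.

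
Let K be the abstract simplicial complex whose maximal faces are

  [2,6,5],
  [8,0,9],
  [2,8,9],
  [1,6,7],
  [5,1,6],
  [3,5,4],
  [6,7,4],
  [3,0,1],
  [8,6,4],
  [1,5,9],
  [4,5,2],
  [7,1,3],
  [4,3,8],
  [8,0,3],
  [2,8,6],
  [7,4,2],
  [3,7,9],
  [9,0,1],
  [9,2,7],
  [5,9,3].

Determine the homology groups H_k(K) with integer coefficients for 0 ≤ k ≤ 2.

H_0 = Z,  H_1 = Z ⊕ Z/2,  H_2 = 0.

Order the vertices as 0 < 1 < 2 < 3 < 4 < 5 < 6 < 7 < 8 < 9. Listing each simplex with vertices in this order, K has dimension 2 with simplices:

  0-simplices (10): [0], [1], [2], [3], [4], [5], [6], [7], [8], [9]
  1-simplices (30): (30 of them)
  2-simplices (20): (20 of them)

so the chain groups are C_0 ≅ Z^10, C_1 ≅ Z^30, C_2 ≅ Z^20.

The boundary map ∂_1: C_1 → C_0 sends each edge [p,q] (with p < q) to q − p.
This gives a 10×30 integer matrix of rank 9; reducing to Smith normal form yields diagonal entries (1,1,1,1,1,1,1,1,1).

∂_2: C_2 → C_1 sends each 2-simplex [p,q,r] to [q,r] − [p,r] + [p,q]. For instance
  ∂[1,6,7] = [6,7] − [1,7] + [1,6],
  ∂[0,3,8] = [3,8] − [0,8] + [0,3].
The resulting 30×20 matrix has rank 20, and its Smith normal form has invariant factors (1,1,1,1,1,1,1,1,1,1,1,1,1,1,1,1,1,1,1,2).

Reading off H_k = ker ∂_k / im ∂_{k+1}:

  H_0: rank C_0 − rank ∂_1 = 10 − 9 = 1, and the invariant factors of ∂_1 are all 1, so H_0 ≅ Z.
  H_1: rank ker ∂_1 − rank ∂_2 = (30 − 9) − 20 = 1, and ∂_2 has invariant factor 2 > 1, so H_1 ≅ Z ⊕ Z/2.
  H_2: rank ker ∂_2 − rank ∂_3 = (20 − 20) − 0 = 0, and there is no ∂_3, so H_2 ≅ 0.

As a check, the Euler characteristic is 10 − 30 + 20 = 0, which agrees with 1 − 1 + 0 = 0.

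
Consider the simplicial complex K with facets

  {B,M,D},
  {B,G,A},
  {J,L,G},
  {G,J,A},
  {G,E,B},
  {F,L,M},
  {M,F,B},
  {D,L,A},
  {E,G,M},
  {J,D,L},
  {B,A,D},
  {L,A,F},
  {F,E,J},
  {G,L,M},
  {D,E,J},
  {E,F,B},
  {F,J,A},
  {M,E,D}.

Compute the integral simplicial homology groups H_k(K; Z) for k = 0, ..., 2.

We work with the vertex ordering A < B < D < E < F < G < J < L < M. The simplices of K, each written with vertices in increasing order, are:

  0-simplices (9): A, B, D, E, F, G, J, L, M
  1-simplices (27): AB, AD, AF, AG, AJ, AL, BD, BE, BF, BG, BM, DE, DJ, DL, DM, EF, EG, EJ, EM, FJ, FL, FM, GJ, GL, GM, JL, LM
  2-simplices (18): ABD, ABG, ADL, AFJ, AFL, AGJ, BDM, BEF, BEG, BFM, DEJ, DEM, DJL, EFJ, EGM, FLM, GJL, GLM

so the chain groups are C_0 ≅ Z^9, C_1 ≅ Z^27, C_2 ≅ Z^18.

Boundary ∂_1: C_1 → C_0 is given by ∂[p,q] = [q] − [p].
This gives a 9×27 integer matrix of rank 8; reducing to Smith normal form yields diagonal entries (1,1,1,1,1,1,1,1).

Boundary ∂_2: C_2 → C_1 sends each 2-simplex [p,q,r] to [q,r] − [p,r] + [p,q]. For instance
  ∂ABD = BD − AD + AB,
  ∂BEG = EG − BG + BE.
This gives a 27×18 integer matrix of rank 18; reducing to Smith normal form yields diagonal entries (1,1,1,1,1,1,1,1,1,1,1,1,1,1,1,1,1,2).

Computing H_k = (kernel of ∂_k) / (image of ∂_{k+1}):

  H_0: rank C_0 − rank ∂_1 = 9 − 8 = 1, and the invariant factors of ∂_1 are all 1, so H_0 = Z.
  H_1: rank ker ∂_1 − rank ∂_2 = (27 − 8) − 18 = 1, and ∂_2 has invariant factor 2 > 1, so H_1 = Z ⊕ Z/2.
  H_2: rank ker ∂_2 − rank ∂_3 = (18 − 18) − 0 = 0, and there is no ∂_3, so H_2 = 0.

(K is a triangulation of the Klein bottle.)

H_0 ≅ Z,  H_1 ≅ Z ⊕ Z/2,  H_2 = 0.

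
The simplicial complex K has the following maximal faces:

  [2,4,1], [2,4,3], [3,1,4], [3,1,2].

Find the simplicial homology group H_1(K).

Order the vertices as 1 < 2 < 3 < 4. Listing each simplex with vertices in this order, K has dimension 2 with simplices:

  0-simplices (4): [1], [2], [3], [4]
  1-simplices (6): [1,2], [1,3], [1,4], [2,3], [2,4], [3,4]
  2-simplices (4): [1,2,3], [1,2,4], [1,3,4], [2,3,4]

so the chain groups are C_0 ≅ Z^4, C_1 ≅ Z^6, C_2 ≅ Z^4.

Boundary ∂_1: C_1 → C_0 sends each edge [p,q] (with p < q) to q − p.
As a 4×6 matrix over Z this has rank 3, with invariant factors (1,1,1).

The boundary map ∂_2: C_2 → C_1 acts by ∂[p,q,r] = [q,r] − [p,r] + [p,q]. For instance
  ∂[1,2,4] = [2,4] − [1,4] + [1,2],
  ∂[2,3,4] = [3,4] − [2,4] + [2,3].
As a 6×4 matrix over Z this has rank 3, with invariant factors (1,1,1).

From H_k ≅ ker(∂_k) / im(∂_{k+1}) we obtain:

  H_1: rank ker ∂_1 − rank ∂_2 = (6 − 3) − 3 = 0, and the invariant factors of ∂_2 are all 1, so H_1 ≅ 0.

H_1 ≅ 0.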